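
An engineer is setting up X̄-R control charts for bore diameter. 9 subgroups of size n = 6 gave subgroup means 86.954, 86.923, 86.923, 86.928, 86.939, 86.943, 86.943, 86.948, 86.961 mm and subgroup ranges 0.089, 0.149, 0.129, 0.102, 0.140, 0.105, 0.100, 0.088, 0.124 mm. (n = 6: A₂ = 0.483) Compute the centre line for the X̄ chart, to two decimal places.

X̄̄ = (86.954 + 86.923 + 86.923 + 86.928 + 86.939 + 86.943 + 86.943 + 86.948 + 86.961) / 9 = 782.4620 / 9 = 86.9402
CL = X̄̄ = 86.9402

86.94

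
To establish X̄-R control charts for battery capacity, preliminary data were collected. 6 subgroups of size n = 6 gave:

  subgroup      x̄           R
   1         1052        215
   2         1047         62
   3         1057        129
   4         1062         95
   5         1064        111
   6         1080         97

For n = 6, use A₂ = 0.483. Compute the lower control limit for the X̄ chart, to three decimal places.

1003.259

X̄̄ = (1052 + 1047 + 1057 + 1062 + 1064 + 1080) / 6 = 6362.0000 / 6 = 1060.3333
R̄ = (215 + 62 + 129 + 95 + 111 + 97) / 6 = 709.0000 / 6 = 118.1667
LCL = X̄̄ − A₂·R̄ = 1060.3333 − 0.483 × 118.1667 = 1003.2588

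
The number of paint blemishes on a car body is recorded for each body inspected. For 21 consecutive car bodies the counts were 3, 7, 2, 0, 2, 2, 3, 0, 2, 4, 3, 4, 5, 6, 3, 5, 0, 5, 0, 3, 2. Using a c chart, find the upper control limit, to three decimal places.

8.018

c̄ = (3 + 7 + 2 + 0 + 2 + 2 + 3 + 0 + 2 + 4 + 3 + 4 + 5 + 6 + 3 + 5 + 0 + 5 + 0 + 3 + 2) / 21 = 61 / 21 = 2.9048
UCL = c̄ + 3√c̄ = 2.9048 + 3 × √2.9048 = 2.9048 + 3 × 1.7043 = 8.0178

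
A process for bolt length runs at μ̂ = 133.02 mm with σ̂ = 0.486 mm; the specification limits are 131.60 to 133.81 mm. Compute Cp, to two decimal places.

0.76

Cp = (USL − LSL) / (6σ̂) = (133.81 − 131.60) / (6 × 0.486) = 2.2100 / 2.9160 = 0.7579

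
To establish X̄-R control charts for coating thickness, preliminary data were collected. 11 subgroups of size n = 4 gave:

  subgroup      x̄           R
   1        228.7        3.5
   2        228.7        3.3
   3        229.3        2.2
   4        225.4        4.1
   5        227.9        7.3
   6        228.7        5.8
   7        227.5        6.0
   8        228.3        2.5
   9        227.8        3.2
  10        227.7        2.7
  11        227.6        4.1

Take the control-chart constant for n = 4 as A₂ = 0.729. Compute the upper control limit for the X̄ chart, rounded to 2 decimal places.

X̄̄ = (228.7 + 228.7 + 229.3 + 225.4 + 227.9 + 228.7 + 227.5 + 228.3 + 227.8 + 227.7 + 227.6) / 11 = 2507.6000 / 11 = 227.9636
R̄ = (3.5 + 3.3 + 2.2 + 4.1 + 7.3 + 5.8 + 6.0 + 2.5 + 3.2 + 2.7 + 4.1) / 11 = 44.7000 / 11 = 4.0636
UCL = X̄̄ + A₂·R̄ = 227.9636 + 0.729 × 4.0636 = 230.9260

230.93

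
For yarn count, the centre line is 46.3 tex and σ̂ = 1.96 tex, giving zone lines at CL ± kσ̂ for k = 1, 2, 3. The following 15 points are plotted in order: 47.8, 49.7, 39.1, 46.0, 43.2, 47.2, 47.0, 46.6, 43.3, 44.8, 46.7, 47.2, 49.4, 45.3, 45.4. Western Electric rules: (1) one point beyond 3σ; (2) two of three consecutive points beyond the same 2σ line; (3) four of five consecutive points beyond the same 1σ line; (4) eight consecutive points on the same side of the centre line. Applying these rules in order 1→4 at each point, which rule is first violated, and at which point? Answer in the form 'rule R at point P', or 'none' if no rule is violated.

Zone of each point (C = within 1σ̂, B = 1σ̂–2σ̂, A = 2σ̂–3σ̂, * = beyond 3σ̂; sign = side of CL): 1:+C, 2:+B, 3:-*, 4:-C, 5:-B, 6:+C, 7:+C, 8:+C, 9:-B, 10:-C, 11:+C, 12:+C, 13:+B, 14:-C, 15:-C
Rule 1 (one point beyond the 3σ limits) is satisfied at point 3.

rule 1 at point 3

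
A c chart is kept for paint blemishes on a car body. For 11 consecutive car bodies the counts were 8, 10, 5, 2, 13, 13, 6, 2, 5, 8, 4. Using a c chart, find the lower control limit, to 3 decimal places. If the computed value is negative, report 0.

0.000

c̄ = (8 + 10 + 5 + 2 + 13 + 13 + 6 + 2 + 5 + 8 + 4) / 11 = 76 / 11 = 6.9091
LCL = c̄ − 3√c̄ = 6.9091 − 3 × 2.6285 = -0.9765 → 0 (cannot be negative)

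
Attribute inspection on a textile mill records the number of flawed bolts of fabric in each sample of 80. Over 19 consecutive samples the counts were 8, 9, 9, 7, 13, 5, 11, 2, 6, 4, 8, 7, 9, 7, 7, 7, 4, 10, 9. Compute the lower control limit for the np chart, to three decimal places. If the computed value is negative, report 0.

0.000

p̄ = Σdᵢ / (k·n) = 142 / (19 × 80) = 0.09342
LCL = np̄ − 3·√(np̄(1−p̄)) = 7.4737 − 3 × 2.6030 = -0.3352 → 0 (negative, so LCL = 0)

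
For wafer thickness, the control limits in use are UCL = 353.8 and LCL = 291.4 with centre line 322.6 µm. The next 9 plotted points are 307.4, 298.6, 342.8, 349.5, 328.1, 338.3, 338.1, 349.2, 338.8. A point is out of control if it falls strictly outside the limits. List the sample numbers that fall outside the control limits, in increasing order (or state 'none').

All 9 points lie within [291.4, 353.8].

none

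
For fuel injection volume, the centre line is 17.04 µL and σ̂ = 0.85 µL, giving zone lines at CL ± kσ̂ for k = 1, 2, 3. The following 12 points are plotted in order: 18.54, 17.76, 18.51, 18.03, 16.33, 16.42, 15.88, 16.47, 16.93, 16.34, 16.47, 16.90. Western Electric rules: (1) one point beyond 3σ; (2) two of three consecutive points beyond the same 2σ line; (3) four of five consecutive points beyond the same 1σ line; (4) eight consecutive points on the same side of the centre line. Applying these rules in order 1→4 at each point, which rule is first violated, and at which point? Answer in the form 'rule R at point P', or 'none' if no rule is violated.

rule 4 at point 12

Zone of each point (C = within 1σ̂, B = 1σ̂–2σ̂, A = 2σ̂–3σ̂, * = beyond 3σ̂; sign = side of CL): 1:+B, 2:+C, 3:+B, 4:+B, 5:-C, 6:-C, 7:-B, 8:-C, 9:-C, 10:-C, 11:-C, 12:-C
Rule 4 (eight consecutive points on the same side of the centre line) is satisfied at point 12.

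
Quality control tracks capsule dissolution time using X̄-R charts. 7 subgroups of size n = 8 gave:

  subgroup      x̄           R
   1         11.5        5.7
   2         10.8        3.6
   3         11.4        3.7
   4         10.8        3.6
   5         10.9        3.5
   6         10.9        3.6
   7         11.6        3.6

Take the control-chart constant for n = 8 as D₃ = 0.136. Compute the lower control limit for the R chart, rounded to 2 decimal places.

R̄ = (5.7 + 3.6 + 3.7 + 3.6 + 3.5 + 3.6 + 3.6) / 7 = 27.3000 / 7 = 3.9000
LCL_R = D₃·R̄ = 0.136 × 3.9000 = 0.5304

0.53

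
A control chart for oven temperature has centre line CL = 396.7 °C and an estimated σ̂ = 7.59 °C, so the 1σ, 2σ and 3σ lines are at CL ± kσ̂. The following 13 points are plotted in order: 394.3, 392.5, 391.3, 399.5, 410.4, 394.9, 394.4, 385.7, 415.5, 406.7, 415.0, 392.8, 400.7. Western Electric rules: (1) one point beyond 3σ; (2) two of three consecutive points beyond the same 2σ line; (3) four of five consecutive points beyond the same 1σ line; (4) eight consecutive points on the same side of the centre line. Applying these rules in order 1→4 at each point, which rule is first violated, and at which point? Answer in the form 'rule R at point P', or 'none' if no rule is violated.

rule 2 at point 11

Zone of each point (C = within 1σ̂, B = 1σ̂–2σ̂, A = 2σ̂–3σ̂, * = beyond 3σ̂; sign = side of CL): 1:-C, 2:-C, 3:-C, 4:+C, 5:+B, 6:-C, 7:-C, 8:-B, 9:+A, 10:+B, 11:+A, 12:-C, 13:+C
Rule 2 (two of three consecutive points beyond the same 2σ limit) is satisfied at point 11.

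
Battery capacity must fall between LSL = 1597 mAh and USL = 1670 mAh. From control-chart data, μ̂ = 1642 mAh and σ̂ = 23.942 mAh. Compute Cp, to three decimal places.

0.508

Cp = (USL − LSL) / (6σ̂) = (1670 − 1597) / (6 × 23.942) = 73.0000 / 143.6520 = 0.5082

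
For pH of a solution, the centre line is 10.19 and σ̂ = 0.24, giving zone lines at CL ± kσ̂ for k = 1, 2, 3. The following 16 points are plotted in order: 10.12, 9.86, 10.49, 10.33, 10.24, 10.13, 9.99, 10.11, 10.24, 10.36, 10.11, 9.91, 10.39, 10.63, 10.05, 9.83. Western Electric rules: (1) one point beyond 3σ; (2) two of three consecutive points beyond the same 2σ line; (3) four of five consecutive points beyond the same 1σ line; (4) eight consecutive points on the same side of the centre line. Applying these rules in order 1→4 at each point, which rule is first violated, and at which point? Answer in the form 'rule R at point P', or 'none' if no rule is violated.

none

Zone of each point (C = within 1σ̂, B = 1σ̂–2σ̂, A = 2σ̂–3σ̂, * = beyond 3σ̂; sign = side of CL): 1:-C, 2:-B, 3:+B, 4:+C, 5:+C, 6:-C, 7:-C, 8:-C, 9:+C, 10:+C, 11:-C, 12:-B, 13:+C, 14:+B, 15:-C, 16:-B
No rule fires across all 16 points.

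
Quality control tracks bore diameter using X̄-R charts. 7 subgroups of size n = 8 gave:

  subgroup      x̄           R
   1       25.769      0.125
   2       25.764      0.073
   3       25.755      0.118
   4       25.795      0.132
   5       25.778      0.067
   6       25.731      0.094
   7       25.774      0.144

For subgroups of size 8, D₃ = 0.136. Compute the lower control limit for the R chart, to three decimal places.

R̄ = (0.125 + 0.073 + 0.118 + 0.132 + 0.067 + 0.094 + 0.144) / 7 = 0.7530 / 7 = 0.1076
LCL_R = D₃·R̄ = 0.136 × 0.1076 = 0.0146

0.015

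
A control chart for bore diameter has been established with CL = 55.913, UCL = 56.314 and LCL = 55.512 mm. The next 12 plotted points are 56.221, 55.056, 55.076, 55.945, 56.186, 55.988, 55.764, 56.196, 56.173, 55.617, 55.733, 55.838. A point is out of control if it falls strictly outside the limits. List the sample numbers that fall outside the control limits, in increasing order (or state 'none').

Compare each point to [55.512, 56.314]: sample 2 = 55.056 < LCL; sample 3 = 55.076 < LCL.

2, 3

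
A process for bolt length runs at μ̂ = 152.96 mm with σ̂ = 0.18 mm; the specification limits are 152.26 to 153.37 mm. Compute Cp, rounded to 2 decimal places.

Cp = (USL − LSL) / (6σ̂) = (153.37 − 152.26) / (6 × 0.18) = 1.1100 / 1.0800 = 1.0278

1.03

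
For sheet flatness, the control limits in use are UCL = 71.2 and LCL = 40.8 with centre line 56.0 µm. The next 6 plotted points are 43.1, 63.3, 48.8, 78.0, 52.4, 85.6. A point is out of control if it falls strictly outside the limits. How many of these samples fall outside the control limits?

2

Compare each point to [40.8, 71.2]: sample 4 = 78.0 > UCL; sample 6 = 85.6 > UCL.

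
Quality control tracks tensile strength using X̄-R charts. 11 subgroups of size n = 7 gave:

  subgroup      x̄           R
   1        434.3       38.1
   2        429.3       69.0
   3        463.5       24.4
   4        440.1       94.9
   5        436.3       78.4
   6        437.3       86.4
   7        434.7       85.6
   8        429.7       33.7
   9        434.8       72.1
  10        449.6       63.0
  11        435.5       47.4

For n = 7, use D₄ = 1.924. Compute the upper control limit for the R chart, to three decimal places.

121.212

R̄ = (38.1 + 69.0 + 24.4 + 94.9 + 78.4 + 86.4 + 85.6 + 33.7 + 72.1 + 63.0 + 47.4) / 11 = 693.0000 / 11 = 63.0000
UCL_R = D₄·R̄ = 1.924 × 63.0000 = 121.2120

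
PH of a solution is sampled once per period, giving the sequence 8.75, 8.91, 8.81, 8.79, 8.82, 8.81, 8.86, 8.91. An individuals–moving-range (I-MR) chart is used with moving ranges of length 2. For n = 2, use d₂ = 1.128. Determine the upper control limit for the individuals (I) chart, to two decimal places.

8.99

X̄ = (8.75 + 8.91 + 8.81 + 8.79 + 8.82 + 8.81 + 8.86 + 8.91) / 8 = 8.8325
Moving ranges: 0.16, 0.10, 0.02, 0.03, 0.01, 0.05, 0.05; M̄R̄ = 0.4200 / 7 = 0.0600
UCL = X̄ + 3·M̄R̄/d₂ = 8.8325 + 3 × 0.0600 / 1.128 = 8.9921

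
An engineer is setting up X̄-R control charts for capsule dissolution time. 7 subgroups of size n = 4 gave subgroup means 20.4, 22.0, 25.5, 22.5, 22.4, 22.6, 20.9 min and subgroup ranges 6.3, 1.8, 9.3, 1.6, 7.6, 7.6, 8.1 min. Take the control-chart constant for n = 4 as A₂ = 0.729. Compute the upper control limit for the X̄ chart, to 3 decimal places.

X̄̄ = (20.4 + 22.0 + 25.5 + 22.5 + 22.4 + 22.6 + 20.9) / 7 = 156.3000 / 7 = 22.3286
R̄ = (6.3 + 1.8 + 9.3 + 1.6 + 7.6 + 7.6 + 8.1) / 7 = 42.3000 / 7 = 6.0429
UCL = X̄̄ + A₂·R̄ = 22.3286 + 0.729 × 6.0429 = 26.7338

26.734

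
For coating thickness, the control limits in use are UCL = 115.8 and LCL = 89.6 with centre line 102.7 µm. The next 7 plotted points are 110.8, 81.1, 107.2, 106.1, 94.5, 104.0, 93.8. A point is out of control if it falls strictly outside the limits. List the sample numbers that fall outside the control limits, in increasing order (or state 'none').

Compare each point to [89.6, 115.8]: sample 2 = 81.1 < LCL.

2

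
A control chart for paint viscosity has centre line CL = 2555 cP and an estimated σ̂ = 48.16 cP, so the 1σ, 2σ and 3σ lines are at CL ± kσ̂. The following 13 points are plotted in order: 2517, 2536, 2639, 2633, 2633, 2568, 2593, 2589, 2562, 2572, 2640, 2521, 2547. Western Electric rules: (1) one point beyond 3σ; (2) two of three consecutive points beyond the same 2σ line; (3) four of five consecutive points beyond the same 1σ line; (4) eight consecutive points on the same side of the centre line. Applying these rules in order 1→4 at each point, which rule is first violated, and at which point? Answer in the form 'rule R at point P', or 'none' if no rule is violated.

rule 4 at point 10

Zone of each point (C = within 1σ̂, B = 1σ̂–2σ̂, A = 2σ̂–3σ̂, * = beyond 3σ̂; sign = side of CL): 1:-C, 2:-C, 3:+B, 4:+B, 5:+B, 6:+C, 7:+C, 8:+C, 9:+C, 10:+C, 11:+B, 12:-C, 13:-C
Rule 4 (eight consecutive points on the same side of the centre line) is satisfied at point 10.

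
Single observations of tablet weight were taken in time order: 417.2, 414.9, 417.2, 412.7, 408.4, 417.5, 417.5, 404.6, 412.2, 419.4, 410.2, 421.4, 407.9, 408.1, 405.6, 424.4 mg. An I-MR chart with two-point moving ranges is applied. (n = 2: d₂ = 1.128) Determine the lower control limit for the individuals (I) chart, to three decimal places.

X̄ = (417.2 + 414.9 + 417.2 + 412.7 + 408.4 + 417.5 + 417.5 + 404.6 + 412.2 + 419.4 + 410.2 + 421.4 + 407.9 + 408.1 + 405.6 + 424.4) / 16 = 413.7000
Moving ranges: 2.3, 2.3, 4.5, 4.3, 9.1, 0.0, 12.9, 7.6, 7.2, 9.2, 11.2, 13.5, 0.2, 2.5, 18.8; M̄R̄ = 105.6000 / 15 = 7.0400
LCL = X̄ − 3·M̄R̄/d₂ = 413.7000 − 3 × 7.0400 / 1.128 = 394.9766

394.977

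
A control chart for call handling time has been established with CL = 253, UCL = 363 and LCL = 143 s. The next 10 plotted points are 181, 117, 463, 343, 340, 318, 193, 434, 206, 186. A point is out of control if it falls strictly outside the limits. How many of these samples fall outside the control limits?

3

Compare each point to [143, 363]: sample 2 = 117 < LCL; sample 3 = 463 > UCL; sample 8 = 434 > UCL.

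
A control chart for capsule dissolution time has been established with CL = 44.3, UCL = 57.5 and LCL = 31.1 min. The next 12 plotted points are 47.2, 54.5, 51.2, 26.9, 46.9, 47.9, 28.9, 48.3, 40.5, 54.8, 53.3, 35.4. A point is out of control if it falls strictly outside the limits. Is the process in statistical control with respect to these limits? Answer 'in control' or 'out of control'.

out of control

Compare each point to [31.1, 57.5]: sample 4 = 26.9 < LCL; sample 7 = 28.9 < LCL.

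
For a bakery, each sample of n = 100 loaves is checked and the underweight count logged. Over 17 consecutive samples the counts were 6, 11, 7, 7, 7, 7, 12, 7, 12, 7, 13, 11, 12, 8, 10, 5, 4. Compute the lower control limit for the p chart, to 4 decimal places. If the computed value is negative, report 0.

p̄ = Σdᵢ / (k·n) = 146 / (17 × 100) = 0.08588
LCL = p̄ − 3·√(p̄(1−p̄)/n) = 0.08588 − 3 × 0.02802 = 0.00183

0.0018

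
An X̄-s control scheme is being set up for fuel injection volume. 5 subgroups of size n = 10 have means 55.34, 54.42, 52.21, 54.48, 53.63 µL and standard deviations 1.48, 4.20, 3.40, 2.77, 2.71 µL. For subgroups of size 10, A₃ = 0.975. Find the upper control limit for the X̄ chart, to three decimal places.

X̄̄ = (55.34 + 54.42 + 52.21 + 54.48 + 53.63) / 5 = 54.0160
s̄ = (1.48 + 4.20 + 3.40 + 2.77 + 2.71) / 5 = 2.9120
UCL = X̄̄ + A₃·s̄ = 54.0160 + 0.975 × 2.9120 = 56.8552

56.855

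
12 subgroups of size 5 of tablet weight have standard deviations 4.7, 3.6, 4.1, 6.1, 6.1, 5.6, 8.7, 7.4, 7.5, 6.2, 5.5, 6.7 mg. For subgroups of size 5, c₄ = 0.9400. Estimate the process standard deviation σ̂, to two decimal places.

s̄ = (4.7 + 3.6 + 4.1 + 6.1 + 6.1 + 5.6 + 8.7 + 7.4 + 7.5 + 6.2 + 5.5 + 6.7) / 12 = 6.0167
σ̂ = s̄ / c₄ = 6.0167 / 0.9400 = 6.4007

6.40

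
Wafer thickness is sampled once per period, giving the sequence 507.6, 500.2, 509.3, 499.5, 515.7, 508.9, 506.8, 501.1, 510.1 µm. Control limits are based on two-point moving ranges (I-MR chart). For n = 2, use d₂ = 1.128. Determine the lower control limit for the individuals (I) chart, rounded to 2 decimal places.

X̄ = (507.6 + 500.2 + 509.3 + 499.5 + 515.7 + 508.9 + 506.8 + 501.1 + 510.1) / 9 = 506.5778
Moving ranges: 7.4, 9.1, 9.8, 16.2, 6.8, 2.1, 5.7, 9.0; M̄R̄ = 66.1000 / 8 = 8.2625
LCL = X̄ − 3·M̄R̄/d₂ = 506.5778 − 3 × 8.2625 / 1.128 = 484.6030

484.60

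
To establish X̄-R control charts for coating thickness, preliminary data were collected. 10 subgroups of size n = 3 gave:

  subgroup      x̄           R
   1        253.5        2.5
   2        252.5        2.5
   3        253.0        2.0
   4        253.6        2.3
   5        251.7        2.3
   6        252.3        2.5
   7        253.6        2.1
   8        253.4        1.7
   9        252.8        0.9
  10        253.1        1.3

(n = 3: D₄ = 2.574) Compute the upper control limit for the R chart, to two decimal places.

5.17

R̄ = (2.5 + 2.5 + 2.0 + 2.3 + 2.3 + 2.5 + 2.1 + 1.7 + 0.9 + 1.3) / 10 = 20.1000 / 10 = 2.0100
UCL_R = D₄·R̄ = 2.574 × 2.0100 = 5.1737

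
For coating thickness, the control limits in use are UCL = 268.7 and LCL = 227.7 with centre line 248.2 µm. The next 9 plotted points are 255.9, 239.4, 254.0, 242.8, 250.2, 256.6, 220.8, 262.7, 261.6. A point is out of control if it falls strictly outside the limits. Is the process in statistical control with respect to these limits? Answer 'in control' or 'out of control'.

out of control

Compare each point to [227.7, 268.7]: sample 7 = 220.8 < LCL.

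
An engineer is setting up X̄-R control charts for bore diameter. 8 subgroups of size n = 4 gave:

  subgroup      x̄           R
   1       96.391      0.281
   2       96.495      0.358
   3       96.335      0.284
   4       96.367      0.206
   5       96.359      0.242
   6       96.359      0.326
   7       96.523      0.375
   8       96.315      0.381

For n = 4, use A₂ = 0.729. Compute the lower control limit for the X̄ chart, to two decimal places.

96.17

X̄̄ = (96.391 + 96.495 + 96.335 + 96.367 + 96.359 + 96.359 + 96.523 + 96.315) / 8 = 771.1440 / 8 = 96.3930
R̄ = (0.281 + 0.358 + 0.284 + 0.206 + 0.242 + 0.326 + 0.375 + 0.381) / 8 = 2.4530 / 8 = 0.3066
LCL = X̄̄ − A₂·R̄ = 96.3930 − 0.729 × 0.3066 = 96.1695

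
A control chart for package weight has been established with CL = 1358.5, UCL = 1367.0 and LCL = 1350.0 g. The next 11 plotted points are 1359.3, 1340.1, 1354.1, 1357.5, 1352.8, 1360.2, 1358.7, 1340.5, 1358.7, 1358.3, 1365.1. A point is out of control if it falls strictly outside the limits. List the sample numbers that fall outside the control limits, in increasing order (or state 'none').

2, 8

Compare each point to [1350.0, 1367.0]: sample 2 = 1340.1 < LCL; sample 8 = 1340.5 < LCL.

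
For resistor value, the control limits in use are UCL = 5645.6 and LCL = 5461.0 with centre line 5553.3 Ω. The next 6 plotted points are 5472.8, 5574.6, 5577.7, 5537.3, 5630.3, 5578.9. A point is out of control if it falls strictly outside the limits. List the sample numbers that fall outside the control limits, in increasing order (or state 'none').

none

All 6 points lie within [5461.0, 5645.6].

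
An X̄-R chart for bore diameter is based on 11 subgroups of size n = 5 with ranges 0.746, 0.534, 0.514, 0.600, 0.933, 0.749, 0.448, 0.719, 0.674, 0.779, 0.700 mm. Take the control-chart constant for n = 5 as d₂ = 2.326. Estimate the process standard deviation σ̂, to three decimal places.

0.289

R̄ = (0.746 + 0.534 + 0.514 + 0.600 + 0.933 + 0.749 + 0.448 + 0.719 + 0.674 + 0.779 + 0.700) / 11 = 0.6724
σ̂ = R̄ / d₂ = 0.6724 / 2.326 = 0.2891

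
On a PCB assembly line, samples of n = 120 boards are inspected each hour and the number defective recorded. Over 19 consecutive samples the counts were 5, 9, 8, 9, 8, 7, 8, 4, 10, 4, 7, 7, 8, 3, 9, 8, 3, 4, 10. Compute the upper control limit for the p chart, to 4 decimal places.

p̄ = Σdᵢ / (k·n) = 131 / (19 × 120) = 0.05746
UCL = p̄ + 3·√(p̄(1−p̄)/n) = 0.05746 + 3 × √(0.05746×0.94254/120) = 0.05746 + 3 × 0.02124 = 0.12119

0.1212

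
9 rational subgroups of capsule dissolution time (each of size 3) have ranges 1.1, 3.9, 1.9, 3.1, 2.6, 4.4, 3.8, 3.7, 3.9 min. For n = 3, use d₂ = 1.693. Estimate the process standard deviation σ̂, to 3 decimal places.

R̄ = (1.1 + 3.9 + 1.9 + 3.1 + 2.6 + 4.4 + 3.8 + 3.7 + 3.9) / 9 = 3.1556
σ̂ = R̄ / d₂ = 3.1556 / 1.693 = 1.8639

1.864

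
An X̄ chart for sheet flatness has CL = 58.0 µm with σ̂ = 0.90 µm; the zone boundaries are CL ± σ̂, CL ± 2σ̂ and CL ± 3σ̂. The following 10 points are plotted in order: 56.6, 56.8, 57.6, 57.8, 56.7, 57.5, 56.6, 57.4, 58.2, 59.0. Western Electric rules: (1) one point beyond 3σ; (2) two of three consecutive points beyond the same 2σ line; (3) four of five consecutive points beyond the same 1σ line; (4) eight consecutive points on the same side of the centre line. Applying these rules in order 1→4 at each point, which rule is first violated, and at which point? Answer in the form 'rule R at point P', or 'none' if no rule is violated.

rule 4 at point 8

Zone of each point (C = within 1σ̂, B = 1σ̂–2σ̂, A = 2σ̂–3σ̂, * = beyond 3σ̂; sign = side of CL): 1:-B, 2:-B, 3:-C, 4:-C, 5:-B, 6:-C, 7:-B, 8:-C, 9:+C, 10:+B
Rule 4 (eight consecutive points on the same side of the centre line) is satisfied at point 8.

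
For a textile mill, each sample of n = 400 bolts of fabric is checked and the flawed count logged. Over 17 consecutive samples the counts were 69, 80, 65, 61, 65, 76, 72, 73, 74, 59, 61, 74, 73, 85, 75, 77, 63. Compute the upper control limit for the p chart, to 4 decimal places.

p̄ = Σdᵢ / (k·n) = 1202 / (17 × 400) = 0.17676
UCL = p̄ + 3·√(p̄(1−p̄)/n) = 0.17676 + 3 × √(0.17676×0.82324/400) = 0.17676 + 3 × 0.01907 = 0.23399

0.2340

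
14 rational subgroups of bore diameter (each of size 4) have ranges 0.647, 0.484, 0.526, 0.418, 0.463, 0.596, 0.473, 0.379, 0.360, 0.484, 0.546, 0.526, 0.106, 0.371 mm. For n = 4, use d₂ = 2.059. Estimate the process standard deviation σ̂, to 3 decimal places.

0.221

R̄ = (0.647 + 0.484 + 0.526 + 0.418 + 0.463 + 0.596 + 0.473 + 0.379 + 0.360 + 0.484 + 0.546 + 0.526 + 0.106 + 0.371) / 14 = 0.4556
σ̂ = R̄ / d₂ = 0.4556 / 2.059 = 0.2213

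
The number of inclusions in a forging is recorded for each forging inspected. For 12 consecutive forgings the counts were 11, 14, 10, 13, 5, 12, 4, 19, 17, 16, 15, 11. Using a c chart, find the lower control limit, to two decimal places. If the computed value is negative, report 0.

c̄ = (11 + 14 + 10 + 13 + 5 + 12 + 4 + 19 + 17 + 16 + 15 + 11) / 12 = 147 / 12 = 12.2500
LCL = c̄ − 3√c̄ = 12.2500 − 3 × 3.5000 = 1.7500

1.75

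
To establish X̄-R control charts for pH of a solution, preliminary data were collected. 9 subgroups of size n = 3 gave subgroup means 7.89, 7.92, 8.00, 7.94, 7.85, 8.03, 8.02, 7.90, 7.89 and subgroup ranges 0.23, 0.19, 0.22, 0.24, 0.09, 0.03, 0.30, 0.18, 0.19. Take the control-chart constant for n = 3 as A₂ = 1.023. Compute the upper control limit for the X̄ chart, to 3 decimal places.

8.128

X̄̄ = (7.89 + 7.92 + 8.00 + 7.94 + 7.85 + 8.03 + 8.02 + 7.90 + 7.89) / 9 = 71.4400 / 9 = 7.9378
R̄ = (0.23 + 0.19 + 0.22 + 0.24 + 0.09 + 0.03 + 0.30 + 0.18 + 0.19) / 9 = 1.6700 / 9 = 0.1856
UCL = X̄̄ + A₂·R̄ = 7.9378 + 1.023 × 0.1856 = 8.1276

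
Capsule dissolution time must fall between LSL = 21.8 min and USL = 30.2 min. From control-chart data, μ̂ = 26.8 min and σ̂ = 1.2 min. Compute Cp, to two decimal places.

1.17

Cp = (USL − LSL) / (6σ̂) = (30.2 − 21.8) / (6 × 1.2) = 8.4000 / 7.2000 = 1.1667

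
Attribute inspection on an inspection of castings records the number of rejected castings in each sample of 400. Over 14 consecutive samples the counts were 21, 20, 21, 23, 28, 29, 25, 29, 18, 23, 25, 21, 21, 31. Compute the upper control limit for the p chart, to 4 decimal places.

p̄ = Σdᵢ / (k·n) = 335 / (14 × 400) = 0.05982
UCL = p̄ + 3·√(p̄(1−p̄)/n) = 0.05982 + 3 × √(0.05982×0.94018/400) = 0.05982 + 3 × 0.01186 = 0.09539

0.0954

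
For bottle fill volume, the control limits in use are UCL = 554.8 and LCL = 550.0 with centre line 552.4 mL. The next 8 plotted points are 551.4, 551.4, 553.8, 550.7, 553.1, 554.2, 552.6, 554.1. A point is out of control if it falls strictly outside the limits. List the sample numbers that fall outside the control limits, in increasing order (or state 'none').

none

All 8 points lie within [550.0, 554.8].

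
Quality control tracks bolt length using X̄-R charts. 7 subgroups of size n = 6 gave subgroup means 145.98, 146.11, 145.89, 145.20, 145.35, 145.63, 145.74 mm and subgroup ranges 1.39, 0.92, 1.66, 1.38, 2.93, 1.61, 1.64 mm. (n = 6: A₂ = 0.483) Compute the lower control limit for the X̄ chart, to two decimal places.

144.90

X̄̄ = (145.98 + 146.11 + 145.89 + 145.20 + 145.35 + 145.63 + 145.74) / 7 = 1019.9000 / 7 = 145.7000
R̄ = (1.39 + 0.92 + 1.66 + 1.38 + 2.93 + 1.61 + 1.64) / 7 = 11.5300 / 7 = 1.6471
LCL = X̄̄ − A₂·R̄ = 145.7000 − 0.483 × 1.6471 = 144.9044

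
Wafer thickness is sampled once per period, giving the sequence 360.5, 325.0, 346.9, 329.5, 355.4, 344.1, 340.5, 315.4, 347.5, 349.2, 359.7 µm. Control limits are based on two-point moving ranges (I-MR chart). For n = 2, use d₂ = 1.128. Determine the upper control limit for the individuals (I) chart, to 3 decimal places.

X̄ = (360.5 + 325.0 + 346.9 + 329.5 + 355.4 + 344.1 + 340.5 + 315.4 + 347.5 + 349.2 + 359.7) / 11 = 343.0636
Moving ranges: 35.5, 21.9, 17.4, 25.9, 11.3, 3.6, 25.1, 32.1, 1.7, 10.5; M̄R̄ = 185.0000 / 10 = 18.5000
UCL = X̄ + 3·M̄R̄/d₂ = 343.0636 + 3 × 18.5000 / 1.128 = 392.2658

392.266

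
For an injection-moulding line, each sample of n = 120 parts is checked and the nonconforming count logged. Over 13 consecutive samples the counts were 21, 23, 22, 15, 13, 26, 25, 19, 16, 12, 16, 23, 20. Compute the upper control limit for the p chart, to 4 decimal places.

0.2615

p̄ = Σdᵢ / (k·n) = 251 / (13 × 120) = 0.16090
UCL = p̄ + 3·√(p̄(1−p̄)/n) = 0.16090 + 3 × √(0.16090×0.83910/120) = 0.16090 + 3 × 0.03354 = 0.26152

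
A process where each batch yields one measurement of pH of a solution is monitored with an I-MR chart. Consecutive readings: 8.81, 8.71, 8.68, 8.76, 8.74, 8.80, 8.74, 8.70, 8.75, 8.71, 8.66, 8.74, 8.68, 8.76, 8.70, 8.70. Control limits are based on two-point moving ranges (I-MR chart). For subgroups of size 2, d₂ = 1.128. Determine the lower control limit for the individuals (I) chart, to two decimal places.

X̄ = (8.81 + 8.71 + 8.68 + 8.76 + 8.74 + 8.80 + 8.74 + 8.70 + 8.75 + 8.71 + 8.66 + 8.74 + 8.68 + 8.76 + 8.70 + 8.70) / 16 = 8.7275
Moving ranges: 0.10, 0.03, 0.08, 0.02, 0.06, 0.06, 0.04, 0.05, 0.04, 0.05, 0.08, 0.06, 0.08, 0.06, 0.00; M̄R̄ = 0.8100 / 15 = 0.0540
LCL = X̄ − 3·M̄R̄/d₂ = 8.7275 − 3 × 0.0540 / 1.128 = 8.5839

8.58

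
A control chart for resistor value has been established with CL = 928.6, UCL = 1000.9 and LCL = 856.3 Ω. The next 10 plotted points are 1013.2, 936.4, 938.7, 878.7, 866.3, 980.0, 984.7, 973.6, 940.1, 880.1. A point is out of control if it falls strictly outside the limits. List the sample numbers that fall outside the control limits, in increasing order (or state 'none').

Compare each point to [856.3, 1000.9]: sample 1 = 1013.2 > UCL.

1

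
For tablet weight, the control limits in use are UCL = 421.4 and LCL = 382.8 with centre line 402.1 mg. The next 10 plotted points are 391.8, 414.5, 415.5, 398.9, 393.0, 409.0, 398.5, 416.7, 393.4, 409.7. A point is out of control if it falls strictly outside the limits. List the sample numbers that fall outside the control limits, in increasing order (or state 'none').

none

All 10 points lie within [382.8, 421.4].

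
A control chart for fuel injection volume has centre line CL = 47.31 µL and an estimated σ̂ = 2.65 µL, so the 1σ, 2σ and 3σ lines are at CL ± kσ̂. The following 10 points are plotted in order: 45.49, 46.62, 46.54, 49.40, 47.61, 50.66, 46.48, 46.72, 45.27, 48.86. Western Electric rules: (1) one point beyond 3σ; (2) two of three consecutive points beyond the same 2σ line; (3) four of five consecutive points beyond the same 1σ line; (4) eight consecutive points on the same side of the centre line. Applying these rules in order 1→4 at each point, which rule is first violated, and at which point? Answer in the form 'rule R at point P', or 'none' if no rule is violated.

Zone of each point (C = within 1σ̂, B = 1σ̂–2σ̂, A = 2σ̂–3σ̂, * = beyond 3σ̂; sign = side of CL): 1:-C, 2:-C, 3:-C, 4:+C, 5:+C, 6:+B, 7:-C, 8:-C, 9:-C, 10:+C
No rule fires across all 10 points.

none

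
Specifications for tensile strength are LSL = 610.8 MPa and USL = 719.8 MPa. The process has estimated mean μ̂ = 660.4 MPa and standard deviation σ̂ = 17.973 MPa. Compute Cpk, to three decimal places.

0.920

Cpu = (USL − μ̂) / (3σ̂) = (719.8 − 660.4) / (3 × 17.973) = 1.1017; Cpl = (μ̂ − LSL) / (3σ̂) = (660.4 − 610.8) / (3 × 17.973) = 0.9199; Cpk = min(Cpu, Cpl) = 0.9199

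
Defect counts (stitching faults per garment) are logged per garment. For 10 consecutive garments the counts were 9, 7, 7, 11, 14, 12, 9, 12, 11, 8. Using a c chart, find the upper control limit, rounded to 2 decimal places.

19.49

c̄ = (9 + 7 + 7 + 11 + 14 + 12 + 9 + 12 + 11 + 8) / 10 = 100 / 10 = 10.0000
UCL = c̄ + 3√c̄ = 10.0000 + 3 × √10.0000 = 10.0000 + 3 × 3.1623 = 19.4868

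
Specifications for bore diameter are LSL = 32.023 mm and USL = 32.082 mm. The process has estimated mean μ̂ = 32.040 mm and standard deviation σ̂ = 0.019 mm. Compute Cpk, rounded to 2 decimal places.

0.30

Cpu = (USL − μ̂) / (3σ̂) = (32.082 − 32.040) / (3 × 0.019) = 0.7368; Cpl = (μ̂ − LSL) / (3σ̂) = (32.040 − 32.023) / (3 × 0.019) = 0.2982; Cpk = min(Cpu, Cpl) = 0.2982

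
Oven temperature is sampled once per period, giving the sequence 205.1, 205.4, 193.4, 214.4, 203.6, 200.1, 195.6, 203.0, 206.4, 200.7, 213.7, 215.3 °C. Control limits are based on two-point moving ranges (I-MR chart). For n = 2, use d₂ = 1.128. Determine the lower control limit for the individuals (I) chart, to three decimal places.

184.609

X̄ = (205.1 + 205.4 + 193.4 + 214.4 + 203.6 + 200.1 + 195.6 + 203.0 + 206.4 + 200.7 + 213.7 + 215.3) / 12 = 204.7250
Moving ranges: 0.3, 12.0, 21.0, 10.8, 3.5, 4.5, 7.4, 3.4, 5.7, 13.0, 1.6; M̄R̄ = 83.2000 / 11 = 7.5636
LCL = X̄ − 3·M̄R̄/d₂ = 204.7250 − 3 × 7.5636 / 1.128 = 184.6089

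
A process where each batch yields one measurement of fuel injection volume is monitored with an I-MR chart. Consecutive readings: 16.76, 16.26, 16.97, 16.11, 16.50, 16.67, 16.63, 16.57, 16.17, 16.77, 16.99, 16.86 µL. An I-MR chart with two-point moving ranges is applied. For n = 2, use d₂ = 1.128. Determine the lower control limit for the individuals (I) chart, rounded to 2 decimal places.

X̄ = (16.76 + 16.26 + 16.97 + 16.11 + 16.50 + 16.67 + 16.63 + 16.57 + 16.17 + 16.77 + 16.99 + 16.86) / 12 = 16.6050
Moving ranges: 0.50, 0.71, 0.86, 0.39, 0.17, 0.04, 0.06, 0.40, 0.60, 0.22, 0.13; M̄R̄ = 4.0800 / 11 = 0.3709
LCL = X̄ − 3·M̄R̄/d₂ = 16.6050 − 3 × 0.3709 / 1.128 = 15.6185

15.62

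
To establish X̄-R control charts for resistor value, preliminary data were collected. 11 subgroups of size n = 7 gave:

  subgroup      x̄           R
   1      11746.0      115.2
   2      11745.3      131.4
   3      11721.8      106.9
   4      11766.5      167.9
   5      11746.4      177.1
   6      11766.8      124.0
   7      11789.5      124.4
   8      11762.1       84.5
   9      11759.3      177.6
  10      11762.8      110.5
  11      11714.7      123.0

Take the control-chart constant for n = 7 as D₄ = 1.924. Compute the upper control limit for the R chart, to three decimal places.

252.306

R̄ = (115.2 + 131.4 + 106.9 + 167.9 + 177.1 + 124.0 + 124.4 + 84.5 + 177.6 + 110.5 + 123.0) / 11 = 1442.5000 / 11 = 131.1364
UCL_R = D₄·R̄ = 1.924 × 131.1364 = 252.3064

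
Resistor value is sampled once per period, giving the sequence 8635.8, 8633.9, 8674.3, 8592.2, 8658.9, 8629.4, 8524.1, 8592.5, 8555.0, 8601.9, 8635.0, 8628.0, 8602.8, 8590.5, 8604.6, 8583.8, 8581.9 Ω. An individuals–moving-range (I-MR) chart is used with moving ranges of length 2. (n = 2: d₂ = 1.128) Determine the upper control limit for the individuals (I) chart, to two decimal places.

X̄ = (8635.8 + 8633.9 + 8674.3 + 8592.2 + 8658.9 + 8629.4 + 8524.1 + 8592.5 + 8555.0 + 8601.9 + 8635.0 + 8628.0 + 8602.8 + 8590.5 + 8604.6 + 8583.8 + 8581.9) / 17 = 8607.3294
Moving ranges: 1.9, 40.4, 82.1, 66.7, 29.5, 105.3, 68.4, 37.5, 46.9, 33.1, 7.0, 25.2, 12.3, 14.1, 20.8, 1.9; M̄R̄ = 593.1000 / 16 = 37.0688
UCL = X̄ + 3·M̄R̄/d₂ = 8607.3294 + 3 × 37.0688 / 1.128 = 8705.9165

8705.92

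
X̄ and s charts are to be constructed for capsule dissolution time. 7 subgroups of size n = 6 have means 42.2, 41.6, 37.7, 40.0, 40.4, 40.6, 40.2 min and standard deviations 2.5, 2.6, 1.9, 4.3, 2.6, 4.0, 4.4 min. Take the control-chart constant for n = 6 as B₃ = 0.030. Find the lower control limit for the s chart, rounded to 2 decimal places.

0.10

s̄ = (2.5 + 2.6 + 1.9 + 4.3 + 2.6 + 4.0 + 4.4) / 7 = 3.1857
LCL_s = B₃·s̄ = 0.030 × 3.1857 = 0.0956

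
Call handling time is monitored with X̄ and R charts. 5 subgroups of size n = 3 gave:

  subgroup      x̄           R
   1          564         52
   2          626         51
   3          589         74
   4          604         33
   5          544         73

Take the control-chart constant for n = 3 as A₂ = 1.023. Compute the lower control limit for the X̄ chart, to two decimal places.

527.50

X̄̄ = (564 + 626 + 589 + 604 + 544) / 5 = 2927.0000 / 5 = 585.4000
R̄ = (52 + 51 + 74 + 33 + 73) / 5 = 283.0000 / 5 = 56.6000
LCL = X̄̄ − A₂·R̄ = 585.4000 − 1.023 × 56.6000 = 527.4982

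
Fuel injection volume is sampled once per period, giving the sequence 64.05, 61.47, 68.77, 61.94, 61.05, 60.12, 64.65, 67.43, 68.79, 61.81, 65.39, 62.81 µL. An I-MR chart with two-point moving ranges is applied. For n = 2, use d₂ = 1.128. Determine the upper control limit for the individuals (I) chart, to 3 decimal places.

73.777

X̄ = (64.05 + 61.47 + 68.77 + 61.94 + 61.05 + 60.12 + 64.65 + 67.43 + 68.79 + 61.81 + 65.39 + 62.81) / 12 = 64.0233
Moving ranges: 2.58, 7.30, 6.83, 0.89, 0.93, 4.53, 2.78, 1.36, 6.98, 3.58, 2.58; M̄R̄ = 40.3400 / 11 = 3.6673
UCL = X̄ + 3·M̄R̄/d₂ = 64.0233 + 3 × 3.6673 / 1.128 = 73.7767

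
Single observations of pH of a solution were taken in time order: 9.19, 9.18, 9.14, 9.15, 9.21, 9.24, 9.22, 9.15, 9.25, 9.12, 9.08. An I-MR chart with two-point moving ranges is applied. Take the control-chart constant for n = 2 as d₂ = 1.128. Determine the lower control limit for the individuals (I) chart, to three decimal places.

X̄ = (9.19 + 9.18 + 9.14 + 9.15 + 9.21 + 9.24 + 9.22 + 9.15 + 9.25 + 9.12 + 9.08) / 11 = 9.1755
Moving ranges: 0.01, 0.04, 0.01, 0.06, 0.03, 0.02, 0.07, 0.10, 0.13, 0.04; M̄R̄ = 0.5100 / 10 = 0.0510
LCL = X̄ − 3·M̄R̄/d₂ = 9.1755 − 3 × 0.0510 / 1.128 = 9.0398

9.040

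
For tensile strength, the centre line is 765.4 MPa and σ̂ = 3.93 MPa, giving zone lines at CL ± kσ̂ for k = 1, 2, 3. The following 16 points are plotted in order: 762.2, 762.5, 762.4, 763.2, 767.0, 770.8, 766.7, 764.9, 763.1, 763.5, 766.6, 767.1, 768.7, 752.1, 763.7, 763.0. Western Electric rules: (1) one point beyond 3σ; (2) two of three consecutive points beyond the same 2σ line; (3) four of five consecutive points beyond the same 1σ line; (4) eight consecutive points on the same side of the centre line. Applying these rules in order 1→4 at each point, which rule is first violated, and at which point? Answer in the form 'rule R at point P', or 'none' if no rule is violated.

Zone of each point (C = within 1σ̂, B = 1σ̂–2σ̂, A = 2σ̂–3σ̂, * = beyond 3σ̂; sign = side of CL): 1:-C, 2:-C, 3:-C, 4:-C, 5:+C, 6:+B, 7:+C, 8:-C, 9:-C, 10:-C, 11:+C, 12:+C, 13:+C, 14:-*, 15:-C, 16:-C
Rule 1 (one point beyond the 3σ limits) is satisfied at point 14.

rule 1 at point 14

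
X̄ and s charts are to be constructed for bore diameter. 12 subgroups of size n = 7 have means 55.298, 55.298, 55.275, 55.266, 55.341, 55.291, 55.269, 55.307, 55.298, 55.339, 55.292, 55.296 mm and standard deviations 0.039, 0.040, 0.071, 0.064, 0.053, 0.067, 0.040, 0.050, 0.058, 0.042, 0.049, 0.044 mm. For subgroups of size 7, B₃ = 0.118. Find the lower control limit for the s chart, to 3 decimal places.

0.006

s̄ = (0.039 + 0.040 + 0.071 + 0.064 + 0.053 + 0.067 + 0.040 + 0.050 + 0.058 + 0.042 + 0.049 + 0.044) / 12 = 0.0514
LCL_s = B₃·s̄ = 0.118 × 0.0514 = 0.0061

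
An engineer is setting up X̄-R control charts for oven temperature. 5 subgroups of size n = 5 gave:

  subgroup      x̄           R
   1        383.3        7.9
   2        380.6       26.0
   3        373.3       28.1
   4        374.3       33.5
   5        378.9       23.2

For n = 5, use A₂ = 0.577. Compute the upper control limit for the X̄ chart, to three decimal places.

391.778

X̄̄ = (383.3 + 380.6 + 373.3 + 374.3 + 378.9) / 5 = 1890.4000 / 5 = 378.0800
R̄ = (7.9 + 26.0 + 28.1 + 33.5 + 23.2) / 5 = 118.7000 / 5 = 23.7400
UCL = X̄̄ + A₂·R̄ = 378.0800 + 0.577 × 23.7400 = 391.7780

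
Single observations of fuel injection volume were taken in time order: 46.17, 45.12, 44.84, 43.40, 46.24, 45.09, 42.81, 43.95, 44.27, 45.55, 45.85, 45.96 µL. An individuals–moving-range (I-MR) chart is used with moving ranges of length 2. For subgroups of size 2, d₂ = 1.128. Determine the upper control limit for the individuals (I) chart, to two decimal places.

X̄ = (46.17 + 45.12 + 44.84 + 43.40 + 46.24 + 45.09 + 42.81 + 43.95 + 44.27 + 45.55 + 45.85 + 45.96) / 12 = 44.9375
Moving ranges: 1.05, 0.28, 1.44, 2.84, 1.15, 2.28, 1.14, 0.32, 1.28, 0.30, 0.11; M̄R̄ = 12.1900 / 11 = 1.1082
UCL = X̄ + 3·M̄R̄/d₂ = 44.9375 + 3 × 1.1082 / 1.128 = 47.8848

47.88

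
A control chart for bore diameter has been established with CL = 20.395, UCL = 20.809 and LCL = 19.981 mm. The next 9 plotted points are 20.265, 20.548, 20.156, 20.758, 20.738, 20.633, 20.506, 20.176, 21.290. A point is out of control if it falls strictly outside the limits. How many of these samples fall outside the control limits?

Compare each point to [19.981, 20.809]: sample 9 = 21.290 > UCL.

1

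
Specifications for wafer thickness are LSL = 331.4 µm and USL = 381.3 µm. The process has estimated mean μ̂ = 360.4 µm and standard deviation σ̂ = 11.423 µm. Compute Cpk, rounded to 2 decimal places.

Cpu = (USL − μ̂) / (3σ̂) = (381.3 − 360.4) / (3 × 11.423) = 0.6099; Cpl = (μ̂ − LSL) / (3σ̂) = (360.4 − 331.4) / (3 × 11.423) = 0.8462; Cpk = min(Cpu, Cpl) = 0.6099

0.61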